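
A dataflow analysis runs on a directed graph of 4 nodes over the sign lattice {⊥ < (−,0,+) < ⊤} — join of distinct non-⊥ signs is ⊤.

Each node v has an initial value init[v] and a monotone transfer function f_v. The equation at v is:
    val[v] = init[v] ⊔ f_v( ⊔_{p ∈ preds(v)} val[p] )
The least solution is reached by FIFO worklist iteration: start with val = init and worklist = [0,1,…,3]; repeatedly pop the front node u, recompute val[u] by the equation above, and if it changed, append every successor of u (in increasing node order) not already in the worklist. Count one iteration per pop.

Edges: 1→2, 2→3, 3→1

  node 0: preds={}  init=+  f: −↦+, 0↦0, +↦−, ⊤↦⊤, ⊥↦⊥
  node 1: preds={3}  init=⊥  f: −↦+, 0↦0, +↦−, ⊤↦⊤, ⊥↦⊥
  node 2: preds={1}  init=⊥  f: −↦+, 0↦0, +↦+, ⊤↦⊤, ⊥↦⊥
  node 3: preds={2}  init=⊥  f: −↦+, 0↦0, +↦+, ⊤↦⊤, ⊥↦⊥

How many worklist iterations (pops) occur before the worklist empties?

4

Iteration log — 4 steps:
  step 1. node 0  ⊔preds=⊥  new=+  stable
  step 2. node 1  ⊔preds=⊥  new=⊥  stable
  step 3. node 2  ⊔preds=⊥  new=⊥  stable
  step 4. node 3  ⊔preds=⊥  new=⊥  stable

Least fixpoint reached:
  node 0: +
  node 1: ⊥
  node 2: ⊥
  node 3: ⊥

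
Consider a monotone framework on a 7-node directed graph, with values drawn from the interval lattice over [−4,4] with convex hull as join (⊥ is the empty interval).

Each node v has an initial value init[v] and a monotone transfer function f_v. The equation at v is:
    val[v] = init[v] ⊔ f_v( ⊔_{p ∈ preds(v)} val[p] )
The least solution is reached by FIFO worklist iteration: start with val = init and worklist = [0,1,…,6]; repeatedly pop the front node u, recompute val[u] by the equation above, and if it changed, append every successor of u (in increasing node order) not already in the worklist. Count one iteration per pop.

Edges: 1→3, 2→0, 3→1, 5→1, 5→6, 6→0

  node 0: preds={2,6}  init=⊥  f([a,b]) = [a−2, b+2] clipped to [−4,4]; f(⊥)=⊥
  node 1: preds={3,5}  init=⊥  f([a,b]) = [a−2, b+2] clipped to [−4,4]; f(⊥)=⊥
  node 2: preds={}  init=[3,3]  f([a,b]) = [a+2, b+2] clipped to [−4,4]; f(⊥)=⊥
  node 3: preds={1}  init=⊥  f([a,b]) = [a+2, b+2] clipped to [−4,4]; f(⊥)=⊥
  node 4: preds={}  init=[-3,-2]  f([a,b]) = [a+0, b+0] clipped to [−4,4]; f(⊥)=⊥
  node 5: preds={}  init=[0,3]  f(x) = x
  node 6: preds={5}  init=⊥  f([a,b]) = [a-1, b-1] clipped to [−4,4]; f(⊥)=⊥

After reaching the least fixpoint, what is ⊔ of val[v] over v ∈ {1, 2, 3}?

Iteration log — 9 steps:
  step 1. node 0  ⊔preds=[3,3]  new=[1,4]  old=⊥  +wl: 
  step 2. node 1  ⊔preds=[0,3]  new=[-2,4]  old=⊥  +wl: 
  step 3. node 2  ⊔preds=⊥  new=[3,3]  stable
  step 4. node 3  ⊔preds=[-2,4]  new=[0,4]  old=⊥  +wl: 1
  step 5. node 4  ⊔preds=⊥  new=[-3,-2]  stable
  step 6. node 5  ⊔preds=⊥  new=[0,3]  stable
  step 7. node 6  ⊔preds=[0,3]  new=[-1,2]  old=⊥  +wl: 0
  step 8. node 1  ⊔preds=[0,4]  new=[-2,4]  stable
  step 9. node 0  ⊔preds=[-1,3]  new=[-3,4]  old=[1,4]  +wl: 

Least fixpoint reached:
  node 0: [-3,4]
  node 1: [-2,4]
  node 2: [3,3]
  node 3: [0,4]
  node 4: [-3,-2]
  node 5: [0,3]
  node 6: [-1,2]

[-2,4]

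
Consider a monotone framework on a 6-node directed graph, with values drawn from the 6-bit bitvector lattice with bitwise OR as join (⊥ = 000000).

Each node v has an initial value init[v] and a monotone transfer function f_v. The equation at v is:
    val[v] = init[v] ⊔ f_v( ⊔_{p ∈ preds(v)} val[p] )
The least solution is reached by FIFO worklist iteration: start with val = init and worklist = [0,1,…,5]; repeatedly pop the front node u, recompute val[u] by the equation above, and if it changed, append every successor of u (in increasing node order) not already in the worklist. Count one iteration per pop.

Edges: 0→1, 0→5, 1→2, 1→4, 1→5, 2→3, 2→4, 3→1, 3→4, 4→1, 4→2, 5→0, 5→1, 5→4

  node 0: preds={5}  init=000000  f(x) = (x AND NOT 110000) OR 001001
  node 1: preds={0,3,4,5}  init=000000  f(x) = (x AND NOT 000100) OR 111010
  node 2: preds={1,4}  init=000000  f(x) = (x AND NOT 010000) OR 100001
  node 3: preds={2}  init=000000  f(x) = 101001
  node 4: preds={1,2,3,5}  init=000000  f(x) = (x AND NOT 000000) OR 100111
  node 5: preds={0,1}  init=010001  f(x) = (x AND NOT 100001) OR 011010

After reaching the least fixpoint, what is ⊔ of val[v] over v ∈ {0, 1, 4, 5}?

111111

Trace (13 dequeues):
  [1] u=0 | in 010001 | out 001001 | prev 000000 | push {}
  [2] u=1 | in 011001 | out 111011 | prev 000000 | push {}
  [3] u=2 | in 111011 | out 101011 | prev 000000 | push {}
  [4] u=3 | in 101011 | out 101001 | prev 000000 | push {1}
  [5] u=4 | in 111011 | out 111111 | prev 000000 | push {2}
  [6] u=5 | in 111011 | out 011011 | prev 010001 | push {0,4}
  [7] u=1 | in 111111 | out 111011 | ==
  [8] u=2 | in 111111 | out 101111 | prev 101011 | push {3}
  [9] u=0 | in 011011 | out 001011 | prev 001001 | push {1,5}
  [10] u=4 | in 111111 | out 111111 | ==
  [11] u=3 | in 101111 | out 101001 | ==
  [12] u=1 | in 111111 | out 111011 | ==
  [13] u=5 | in 111011 | out 011011 | ==

Converged values:
  [0] 001011
  [1] 111011
  [2] 101111
  [3] 101001
  [4] 111111
  [5] 011011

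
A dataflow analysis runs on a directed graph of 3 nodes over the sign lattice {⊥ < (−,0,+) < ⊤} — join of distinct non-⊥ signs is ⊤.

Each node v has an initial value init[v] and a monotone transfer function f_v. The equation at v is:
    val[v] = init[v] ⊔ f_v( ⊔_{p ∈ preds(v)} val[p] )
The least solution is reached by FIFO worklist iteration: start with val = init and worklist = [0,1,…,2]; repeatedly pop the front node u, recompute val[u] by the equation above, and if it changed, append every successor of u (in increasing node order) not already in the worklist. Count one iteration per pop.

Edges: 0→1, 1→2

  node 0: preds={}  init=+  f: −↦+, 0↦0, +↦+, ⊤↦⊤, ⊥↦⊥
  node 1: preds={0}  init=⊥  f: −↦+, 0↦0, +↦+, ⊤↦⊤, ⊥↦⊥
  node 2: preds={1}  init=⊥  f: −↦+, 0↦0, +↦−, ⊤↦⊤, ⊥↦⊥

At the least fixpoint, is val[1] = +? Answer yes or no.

yes

Worklist (3 pops):
  #1 pop 0: in=⊥ → + (no change)
  #2 pop 1: in=+ → + (was ⊥); enqueue []
  #3 pop 2: in=+ → − (was ⊥); enqueue []

Fixpoint:
  val[0] = +
  val[1] = +
  val[2] = −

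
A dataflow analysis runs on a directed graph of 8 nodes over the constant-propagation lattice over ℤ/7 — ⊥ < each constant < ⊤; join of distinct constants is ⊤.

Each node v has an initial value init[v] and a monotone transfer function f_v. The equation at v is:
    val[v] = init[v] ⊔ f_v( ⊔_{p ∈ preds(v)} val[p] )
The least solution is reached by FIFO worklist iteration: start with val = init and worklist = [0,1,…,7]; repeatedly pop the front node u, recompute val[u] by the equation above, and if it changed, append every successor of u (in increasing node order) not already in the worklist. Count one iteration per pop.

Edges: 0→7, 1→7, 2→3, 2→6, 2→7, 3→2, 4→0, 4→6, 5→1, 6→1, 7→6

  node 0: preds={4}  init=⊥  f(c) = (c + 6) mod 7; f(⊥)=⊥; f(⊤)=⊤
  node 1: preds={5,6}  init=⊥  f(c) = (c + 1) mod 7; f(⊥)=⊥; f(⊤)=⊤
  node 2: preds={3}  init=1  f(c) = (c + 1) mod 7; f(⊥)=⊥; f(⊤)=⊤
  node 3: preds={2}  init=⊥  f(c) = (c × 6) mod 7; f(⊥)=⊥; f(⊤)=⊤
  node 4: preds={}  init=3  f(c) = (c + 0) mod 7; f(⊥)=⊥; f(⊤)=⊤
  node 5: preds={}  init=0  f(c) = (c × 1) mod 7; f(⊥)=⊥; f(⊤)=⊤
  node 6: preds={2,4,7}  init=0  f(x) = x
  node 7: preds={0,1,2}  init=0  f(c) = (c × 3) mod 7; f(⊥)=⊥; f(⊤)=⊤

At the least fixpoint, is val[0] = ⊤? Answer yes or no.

Iteration log — 14 steps:
  step 1. node 0  ⊔preds=3  new=2  old=⊥  +wl: 
  step 2. node 1  ⊔preds=0  new=1  old=⊥  +wl: 
  step 3. node 2  ⊔preds=⊥  new=1  stable
  step 4. node 3  ⊔preds=1  new=6  old=⊥  +wl: 2
  step 5. node 4  ⊔preds=⊥  new=3  stable
  step 6. node 5  ⊔preds=⊥  new=0  stable
  step 7. node 6  ⊔preds=⊤  new=⊤  old=0  +wl: 1
  step 8. node 7  ⊔preds=⊤  new=⊤  old=0  +wl: 6
  step 9. node 2  ⊔preds=6  new=⊤  old=1  +wl: 3,7
  step 10. node 1  ⊔preds=⊤  new=⊤  old=1  +wl: 
  step 11. node 6  ⊔preds=⊤  new=⊤  stable
  step 12. node 3  ⊔preds=⊤  new=⊤  old=6  +wl: 2
  step 13. node 7  ⊔preds=⊤  new=⊤  stable
  step 14. node 2  ⊔preds=⊤  new=⊤  stable

Least fixpoint reached:
  node 0: 2
  node 1: ⊤
  node 2: ⊤
  node 3: ⊤
  node 4: 3
  node 5: 0
  node 6: ⊤
  node 7: ⊤

no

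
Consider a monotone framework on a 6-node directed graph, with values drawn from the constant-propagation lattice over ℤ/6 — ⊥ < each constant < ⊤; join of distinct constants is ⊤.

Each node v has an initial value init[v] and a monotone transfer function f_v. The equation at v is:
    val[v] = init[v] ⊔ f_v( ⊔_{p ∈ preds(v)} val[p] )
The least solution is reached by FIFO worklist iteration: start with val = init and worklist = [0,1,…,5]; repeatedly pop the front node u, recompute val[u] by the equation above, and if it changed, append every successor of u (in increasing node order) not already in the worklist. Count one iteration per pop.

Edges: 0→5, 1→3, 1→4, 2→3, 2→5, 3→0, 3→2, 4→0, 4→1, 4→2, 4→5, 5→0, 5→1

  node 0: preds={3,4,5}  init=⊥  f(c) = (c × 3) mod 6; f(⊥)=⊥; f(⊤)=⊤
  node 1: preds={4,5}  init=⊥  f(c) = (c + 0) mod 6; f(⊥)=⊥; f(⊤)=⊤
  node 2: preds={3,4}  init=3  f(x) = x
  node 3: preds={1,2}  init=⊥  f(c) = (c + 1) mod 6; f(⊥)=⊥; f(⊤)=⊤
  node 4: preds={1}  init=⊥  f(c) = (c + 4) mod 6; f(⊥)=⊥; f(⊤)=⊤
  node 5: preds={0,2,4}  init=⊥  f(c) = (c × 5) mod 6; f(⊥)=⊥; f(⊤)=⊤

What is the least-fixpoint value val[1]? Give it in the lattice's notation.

⊤

Iteration log — 22 steps:
  step 1. node 0  ⊔preds=⊥  new=⊥  stable
  step 2. node 1  ⊔preds=⊥  new=⊥  stable
  step 3. node 2  ⊔preds=⊥  new=3  stable
  step 4. node 3  ⊔preds=3  new=4  old=⊥  +wl: 0,2
  step 5. node 4  ⊔preds=⊥  new=⊥  stable
  step 6. node 5  ⊔preds=3  new=3  old=⊥  +wl: 1
  step 7. node 0  ⊔preds=⊤  new=⊤  old=⊥  +wl: 5
  step 8. node 2  ⊔preds=4  new=⊤  old=3  +wl: 3
  step 9. node 1  ⊔preds=3  new=3  old=⊥  +wl: 4
  step 10. node 5  ⊔preds=⊤  new=⊤  old=3  +wl: 0,1
  step 11. node 3  ⊔preds=⊤  new=⊤  old=4  +wl: 2
  step 12. node 4  ⊔preds=3  new=1  old=⊥  +wl: 5
  step 13. node 0  ⊔preds=⊤  new=⊤  stable
  step 14. node 1  ⊔preds=⊤  new=⊤  old=3  +wl: 3,4
  step 15. node 2  ⊔preds=⊤  new=⊤  stable
  step 16. node 5  ⊔preds=⊤  new=⊤  stable
  step 17. node 3  ⊔preds=⊤  new=⊤  stable
  step 18. node 4  ⊔preds=⊤  new=⊤  old=1  +wl: 0,1,2,5
  step 19. node 0  ⊔preds=⊤  new=⊤  stable
  step 20. node 1  ⊔preds=⊤  new=⊤  stable
  step 21. node 2  ⊔preds=⊤  new=⊤  stable
  step 22. node 5  ⊔preds=⊤  new=⊤  stable

Least fixpoint reached:
  node 0: ⊤
  node 1: ⊤
  node 2: ⊤
  node 3: ⊤
  node 4: ⊤
  node 5: ⊤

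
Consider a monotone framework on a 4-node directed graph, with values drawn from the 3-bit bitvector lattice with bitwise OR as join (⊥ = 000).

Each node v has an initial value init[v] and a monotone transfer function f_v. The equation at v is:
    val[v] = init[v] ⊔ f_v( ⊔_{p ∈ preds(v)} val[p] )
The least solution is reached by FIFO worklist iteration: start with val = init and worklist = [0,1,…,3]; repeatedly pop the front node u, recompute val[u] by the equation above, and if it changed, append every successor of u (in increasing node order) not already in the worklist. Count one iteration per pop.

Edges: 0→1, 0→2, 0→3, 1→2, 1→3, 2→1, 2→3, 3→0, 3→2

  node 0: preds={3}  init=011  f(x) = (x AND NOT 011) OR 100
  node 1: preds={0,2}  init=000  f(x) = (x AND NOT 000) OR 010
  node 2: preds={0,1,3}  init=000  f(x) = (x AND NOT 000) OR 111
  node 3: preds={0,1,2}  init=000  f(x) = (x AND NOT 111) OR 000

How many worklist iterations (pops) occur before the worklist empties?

5

Trace (5 dequeues):
  [1] u=0 | in 000 | out 111 | prev 011 | push {}
  [2] u=1 | in 111 | out 111 | prev 000 | push {}
  [3] u=2 | in 111 | out 111 | prev 000 | push {1}
  [4] u=3 | in 111 | out 000 | ==
  [5] u=1 | in 111 | out 111 | ==

Converged values:
  [0] 111
  [1] 111
  [2] 111
  [3] 000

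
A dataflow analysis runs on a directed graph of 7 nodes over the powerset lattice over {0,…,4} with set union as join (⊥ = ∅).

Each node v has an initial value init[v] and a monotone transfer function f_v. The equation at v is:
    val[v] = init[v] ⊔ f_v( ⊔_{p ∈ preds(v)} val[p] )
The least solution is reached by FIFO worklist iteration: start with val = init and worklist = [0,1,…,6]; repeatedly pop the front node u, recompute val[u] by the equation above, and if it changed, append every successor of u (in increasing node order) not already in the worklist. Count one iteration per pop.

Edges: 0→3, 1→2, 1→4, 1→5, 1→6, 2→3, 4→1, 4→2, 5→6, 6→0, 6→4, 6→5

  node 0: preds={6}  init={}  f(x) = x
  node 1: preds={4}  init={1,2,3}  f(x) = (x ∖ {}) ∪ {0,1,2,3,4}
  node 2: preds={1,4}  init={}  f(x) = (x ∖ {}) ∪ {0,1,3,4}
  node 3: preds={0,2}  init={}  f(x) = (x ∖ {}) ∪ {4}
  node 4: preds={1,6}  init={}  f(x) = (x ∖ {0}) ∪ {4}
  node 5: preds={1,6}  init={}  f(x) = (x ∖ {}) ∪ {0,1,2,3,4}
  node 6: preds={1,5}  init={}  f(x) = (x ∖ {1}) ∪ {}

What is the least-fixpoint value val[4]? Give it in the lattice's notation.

Worklist (13 pops):
  #1 pop 0: in={} → {} (no change)
  #2 pop 1: in={} → {0,1,2,3,4} (was {1,2,3}); enqueue []
  #3 pop 2: in={0,1,2,3,4} → {0,1,2,3,4} (was {}); enqueue []
  #4 pop 3: in={0,1,2,3,4} → {0,1,2,3,4} (was {}); enqueue []
  #5 pop 4: in={0,1,2,3,4} → {1,2,3,4} (was {}); enqueue [1,2]
  #6 pop 5: in={0,1,2,3,4} → {0,1,2,3,4} (was {}); enqueue []
  #7 pop 6: in={0,1,2,3,4} → {0,2,3,4} (was {}); enqueue [0,4,5]
  #8 pop 1: in={1,2,3,4} → {0,1,2,3,4} (no change)
  #9 pop 2: in={0,1,2,3,4} → {0,1,2,3,4} (no change)
  #10 pop 0: in={0,2,3,4} → {0,2,3,4} (was {}); enqueue [3]
  #11 pop 4: in={0,1,2,3,4} → {1,2,3,4} (no change)
  #12 pop 5: in={0,1,2,3,4} → {0,1,2,3,4} (no change)
  #13 pop 3: in={0,1,2,3,4} → {0,1,2,3,4} (no change)

Fixpoint:
  val[0] = {0,2,3,4}
  val[1] = {0,1,2,3,4}
  val[2] = {0,1,2,3,4}
  val[3] = {0,1,2,3,4}
  val[4] = {1,2,3,4}
  val[5] = {0,1,2,3,4}
  val[6] = {0,2,3,4}

{1,2,3,4}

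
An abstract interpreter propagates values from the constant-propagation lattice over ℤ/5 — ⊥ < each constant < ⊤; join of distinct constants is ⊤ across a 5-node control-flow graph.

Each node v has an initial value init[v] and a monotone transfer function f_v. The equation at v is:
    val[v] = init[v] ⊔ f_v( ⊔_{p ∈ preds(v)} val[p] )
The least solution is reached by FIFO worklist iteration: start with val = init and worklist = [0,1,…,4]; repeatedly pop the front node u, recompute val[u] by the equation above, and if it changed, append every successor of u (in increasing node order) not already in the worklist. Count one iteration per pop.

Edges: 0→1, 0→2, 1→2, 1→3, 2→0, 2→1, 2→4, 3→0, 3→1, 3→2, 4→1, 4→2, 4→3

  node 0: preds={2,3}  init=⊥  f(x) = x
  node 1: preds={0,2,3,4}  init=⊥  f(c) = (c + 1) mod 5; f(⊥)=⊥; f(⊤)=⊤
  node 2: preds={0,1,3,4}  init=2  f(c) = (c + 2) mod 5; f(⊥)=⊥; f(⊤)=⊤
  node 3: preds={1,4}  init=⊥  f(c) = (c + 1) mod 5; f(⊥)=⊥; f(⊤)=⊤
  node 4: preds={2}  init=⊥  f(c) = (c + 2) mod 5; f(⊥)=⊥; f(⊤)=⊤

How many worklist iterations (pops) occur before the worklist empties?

12

Worklist (12 pops):
  #1 pop 0: in=2 → 2 (was ⊥); enqueue []
  #2 pop 1: in=2 → 3 (was ⊥); enqueue []
  #3 pop 2: in=⊤ → ⊤ (was 2); enqueue [0,1]
  #4 pop 3: in=3 → 4 (was ⊥); enqueue [2]
  #5 pop 4: in=⊤ → ⊤ (was ⊥); enqueue [3]
  #6 pop 0: in=⊤ → ⊤ (was 2); enqueue []
  #7 pop 1: in=⊤ → ⊤ (was 3); enqueue []
  #8 pop 2: in=⊤ → ⊤ (no change)
  #9 pop 3: in=⊤ → ⊤ (was 4); enqueue [0,1,2]
  #10 pop 0: in=⊤ → ⊤ (no change)
  #11 pop 1: in=⊤ → ⊤ (no change)
  #12 pop 2: in=⊤ → ⊤ (no change)

Fixpoint:
  val[0] = ⊤
  val[1] = ⊤
  val[2] = ⊤
  val[3] = ⊤
  val[4] = ⊤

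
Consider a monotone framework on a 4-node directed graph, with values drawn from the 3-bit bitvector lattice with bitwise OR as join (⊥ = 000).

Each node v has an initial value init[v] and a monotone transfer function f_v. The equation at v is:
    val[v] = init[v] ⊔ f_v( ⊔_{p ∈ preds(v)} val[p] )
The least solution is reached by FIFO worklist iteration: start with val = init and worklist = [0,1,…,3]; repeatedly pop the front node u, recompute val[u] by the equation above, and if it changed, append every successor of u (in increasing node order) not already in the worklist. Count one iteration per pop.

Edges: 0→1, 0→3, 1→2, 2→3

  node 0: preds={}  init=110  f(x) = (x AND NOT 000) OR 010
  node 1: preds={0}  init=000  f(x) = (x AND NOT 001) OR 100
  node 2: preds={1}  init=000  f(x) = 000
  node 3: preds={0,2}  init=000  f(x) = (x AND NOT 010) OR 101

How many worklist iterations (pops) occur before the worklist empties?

Iteration log — 4 steps:
  step 1. node 0  ⊔preds=000  new=110  stable
  step 2. node 1  ⊔preds=110  new=110  old=000  +wl: 
  step 3. node 2  ⊔preds=110  new=000  stable
  step 4. node 3  ⊔preds=110  new=101  old=000  +wl: 

Least fixpoint reached:
  node 0: 110
  node 1: 110
  node 2: 000
  node 3: 101

4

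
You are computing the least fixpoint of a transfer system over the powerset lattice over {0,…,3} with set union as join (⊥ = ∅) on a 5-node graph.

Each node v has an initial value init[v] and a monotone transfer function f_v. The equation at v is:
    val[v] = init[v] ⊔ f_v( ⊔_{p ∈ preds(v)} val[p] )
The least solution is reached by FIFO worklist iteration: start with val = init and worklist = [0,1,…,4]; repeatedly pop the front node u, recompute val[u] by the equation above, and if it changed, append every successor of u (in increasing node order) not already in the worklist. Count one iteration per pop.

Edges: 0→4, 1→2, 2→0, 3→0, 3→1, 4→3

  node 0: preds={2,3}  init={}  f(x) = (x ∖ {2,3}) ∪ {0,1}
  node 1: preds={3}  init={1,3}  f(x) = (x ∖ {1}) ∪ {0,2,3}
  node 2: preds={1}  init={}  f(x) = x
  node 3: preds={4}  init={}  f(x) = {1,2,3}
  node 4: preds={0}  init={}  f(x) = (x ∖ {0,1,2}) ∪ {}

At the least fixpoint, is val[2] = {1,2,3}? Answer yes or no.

Worklist (7 pops):
  #1 pop 0: in={} → {0,1} (was {}); enqueue []
  #2 pop 1: in={} → {0,1,2,3} (was {1,3}); enqueue []
  #3 pop 2: in={0,1,2,3} → {0,1,2,3} (was {}); enqueue [0]
  #4 pop 3: in={} → {1,2,3} (was {}); enqueue [1]
  #5 pop 4: in={0,1} → {} (no change)
  #6 pop 0: in={0,1,2,3} → {0,1} (no change)
  #7 pop 1: in={1,2,3} → {0,1,2,3} (no change)

Fixpoint:
  val[0] = {0,1}
  val[1] = {0,1,2,3}
  val[2] = {0,1,2,3}
  val[3] = {1,2,3}
  val[4] = {}

no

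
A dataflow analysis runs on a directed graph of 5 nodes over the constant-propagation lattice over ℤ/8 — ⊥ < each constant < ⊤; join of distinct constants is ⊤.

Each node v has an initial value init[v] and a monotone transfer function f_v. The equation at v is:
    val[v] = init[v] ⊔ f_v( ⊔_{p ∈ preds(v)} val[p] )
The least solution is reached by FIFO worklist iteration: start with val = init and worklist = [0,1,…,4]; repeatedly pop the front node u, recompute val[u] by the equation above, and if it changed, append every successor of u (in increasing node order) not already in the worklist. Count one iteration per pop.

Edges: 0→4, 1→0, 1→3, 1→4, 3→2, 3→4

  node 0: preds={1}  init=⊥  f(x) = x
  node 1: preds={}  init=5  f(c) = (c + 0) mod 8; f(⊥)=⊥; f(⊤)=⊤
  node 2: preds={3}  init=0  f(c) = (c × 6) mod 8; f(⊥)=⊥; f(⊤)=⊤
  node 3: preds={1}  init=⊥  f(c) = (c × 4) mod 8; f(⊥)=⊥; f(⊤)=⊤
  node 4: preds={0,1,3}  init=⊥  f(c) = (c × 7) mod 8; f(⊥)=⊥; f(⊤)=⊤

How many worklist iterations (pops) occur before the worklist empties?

6

Iteration log — 6 steps:
  step 1. node 0  ⊔preds=5  new=5  old=⊥  +wl: 
  step 2. node 1  ⊔preds=⊥  new=5  stable
  step 3. node 2  ⊔preds=⊥  new=0  stable
  step 4. node 3  ⊔preds=5  new=4  old=⊥  +wl: 2
  step 5. node 4  ⊔preds=⊤  new=⊤  old=⊥  +wl: 
  step 6. node 2  ⊔preds=4  new=0  stable

Least fixpoint reached:
  node 0: 5
  node 1: 5
  node 2: 0
  node 3: 4
  node 4: ⊤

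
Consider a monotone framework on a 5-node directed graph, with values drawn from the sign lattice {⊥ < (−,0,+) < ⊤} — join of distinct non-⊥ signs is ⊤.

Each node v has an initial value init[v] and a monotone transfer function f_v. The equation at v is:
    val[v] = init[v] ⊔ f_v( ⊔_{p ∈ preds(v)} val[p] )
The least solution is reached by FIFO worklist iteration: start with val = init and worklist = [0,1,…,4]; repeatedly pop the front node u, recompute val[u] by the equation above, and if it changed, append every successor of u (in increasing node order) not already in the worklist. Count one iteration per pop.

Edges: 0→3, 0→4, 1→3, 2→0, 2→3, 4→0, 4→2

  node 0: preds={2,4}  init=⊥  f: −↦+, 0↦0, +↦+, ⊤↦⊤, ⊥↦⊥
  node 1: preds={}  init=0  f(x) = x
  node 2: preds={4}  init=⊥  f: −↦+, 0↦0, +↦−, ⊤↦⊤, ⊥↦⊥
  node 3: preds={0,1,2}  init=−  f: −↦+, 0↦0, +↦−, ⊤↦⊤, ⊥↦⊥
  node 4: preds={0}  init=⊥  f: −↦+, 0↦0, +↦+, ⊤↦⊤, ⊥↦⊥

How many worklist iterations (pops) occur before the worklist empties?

Trace (5 dequeues):
  [1] u=0 | in ⊥ | out ⊥ | ==
  [2] u=1 | in ⊥ | out 0 | ==
  [3] u=2 | in ⊥ | out ⊥ | ==
  [4] u=3 | in 0 | out ⊤ | prev − | push {}
  [5] u=4 | in ⊥ | out ⊥ | ==

Converged values:
  [0] ⊥
  [1] 0
  [2] ⊥
  [3] ⊤
  [4] ⊥

5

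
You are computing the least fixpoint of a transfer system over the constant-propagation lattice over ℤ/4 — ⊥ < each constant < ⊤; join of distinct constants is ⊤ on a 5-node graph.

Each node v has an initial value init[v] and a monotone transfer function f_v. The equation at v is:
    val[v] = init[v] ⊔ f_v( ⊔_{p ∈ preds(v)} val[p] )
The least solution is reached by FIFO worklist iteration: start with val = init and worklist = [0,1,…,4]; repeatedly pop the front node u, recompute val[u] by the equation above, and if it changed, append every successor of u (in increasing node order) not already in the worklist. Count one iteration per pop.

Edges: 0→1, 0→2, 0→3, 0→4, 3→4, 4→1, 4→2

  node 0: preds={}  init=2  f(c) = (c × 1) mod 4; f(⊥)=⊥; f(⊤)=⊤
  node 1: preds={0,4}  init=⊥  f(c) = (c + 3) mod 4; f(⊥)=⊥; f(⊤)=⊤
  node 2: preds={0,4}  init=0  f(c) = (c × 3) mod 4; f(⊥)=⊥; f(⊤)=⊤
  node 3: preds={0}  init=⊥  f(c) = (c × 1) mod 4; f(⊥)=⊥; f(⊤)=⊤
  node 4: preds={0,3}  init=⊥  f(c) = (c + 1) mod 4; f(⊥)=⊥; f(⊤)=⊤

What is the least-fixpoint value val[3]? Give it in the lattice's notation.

2

Iteration log — 7 steps:
  step 1. node 0  ⊔preds=⊥  new=2  stable
  step 2. node 1  ⊔preds=2  new=1  old=⊥  +wl: 
  step 3. node 2  ⊔preds=2  new=⊤  old=0  +wl: 
  step 4. node 3  ⊔preds=2  new=2  old=⊥  +wl: 
  step 5. node 4  ⊔preds=2  new=3  old=⊥  +wl: 1,2
  step 6. node 1  ⊔preds=⊤  new=⊤  old=1  +wl: 
  step 7. node 2  ⊔preds=⊤  new=⊤  stable

Least fixpoint reached:
  node 0: 2
  node 1: ⊤
  node 2: ⊤
  node 3: 2
  node 4: 3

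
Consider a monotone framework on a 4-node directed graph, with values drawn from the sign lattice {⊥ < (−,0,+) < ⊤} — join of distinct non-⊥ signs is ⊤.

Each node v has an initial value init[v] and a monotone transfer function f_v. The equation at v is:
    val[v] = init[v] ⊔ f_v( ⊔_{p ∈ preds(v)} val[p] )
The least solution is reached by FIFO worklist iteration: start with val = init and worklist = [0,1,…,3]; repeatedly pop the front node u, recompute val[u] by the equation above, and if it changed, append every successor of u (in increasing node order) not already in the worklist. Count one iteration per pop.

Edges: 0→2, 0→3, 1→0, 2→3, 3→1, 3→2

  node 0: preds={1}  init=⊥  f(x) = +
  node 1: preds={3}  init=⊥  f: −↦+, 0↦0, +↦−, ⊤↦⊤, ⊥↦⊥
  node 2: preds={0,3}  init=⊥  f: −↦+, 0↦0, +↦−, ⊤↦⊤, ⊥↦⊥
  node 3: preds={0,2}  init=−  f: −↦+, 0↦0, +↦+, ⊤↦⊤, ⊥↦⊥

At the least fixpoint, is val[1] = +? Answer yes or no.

no

Worklist (8 pops):
  #1 pop 0: in=⊥ → + (was ⊥); enqueue []
  #2 pop 1: in=− → + (was ⊥); enqueue [0]
  #3 pop 2: in=⊤ → ⊤ (was ⊥); enqueue []
  #4 pop 3: in=⊤ → ⊤ (was −); enqueue [1,2]
  #5 pop 0: in=+ → + (no change)
  #6 pop 1: in=⊤ → ⊤ (was +); enqueue [0]
  #7 pop 2: in=⊤ → ⊤ (no change)
  #8 pop 0: in=⊤ → + (no change)

Fixpoint:
  val[0] = +
  val[1] = ⊤
  val[2] = ⊤
  val[3] = ⊤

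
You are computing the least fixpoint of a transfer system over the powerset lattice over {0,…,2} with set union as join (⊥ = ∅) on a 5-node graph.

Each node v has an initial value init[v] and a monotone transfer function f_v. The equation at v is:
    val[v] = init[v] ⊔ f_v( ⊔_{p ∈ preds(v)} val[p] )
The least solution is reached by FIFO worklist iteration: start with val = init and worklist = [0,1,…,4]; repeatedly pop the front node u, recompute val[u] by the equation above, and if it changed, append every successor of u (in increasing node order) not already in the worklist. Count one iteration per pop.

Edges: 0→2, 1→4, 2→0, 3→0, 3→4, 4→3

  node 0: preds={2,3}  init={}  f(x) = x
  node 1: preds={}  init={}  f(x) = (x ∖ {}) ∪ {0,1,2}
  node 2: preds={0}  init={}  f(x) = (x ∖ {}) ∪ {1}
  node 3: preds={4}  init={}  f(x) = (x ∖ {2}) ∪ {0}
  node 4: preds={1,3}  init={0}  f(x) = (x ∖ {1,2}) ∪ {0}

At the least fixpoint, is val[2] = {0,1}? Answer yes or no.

Worklist (8 pops):
  #1 pop 0: in={} → {} (no change)
  #2 pop 1: in={} → {0,1,2} (was {}); enqueue []
  #3 pop 2: in={} → {1} (was {}); enqueue [0]
  #4 pop 3: in={0} → {0} (was {}); enqueue []
  #5 pop 4: in={0,1,2} → {0} (no change)
  #6 pop 0: in={0,1} → {0,1} (was {}); enqueue [2]
  #7 pop 2: in={0,1} → {0,1} (was {1}); enqueue [0]
  #8 pop 0: in={0,1} → {0,1} (no change)

Fixpoint:
  val[0] = {0,1}
  val[1] = {0,1,2}
  val[2] = {0,1}
  val[3] = {0}
  val[4] = {0}

yes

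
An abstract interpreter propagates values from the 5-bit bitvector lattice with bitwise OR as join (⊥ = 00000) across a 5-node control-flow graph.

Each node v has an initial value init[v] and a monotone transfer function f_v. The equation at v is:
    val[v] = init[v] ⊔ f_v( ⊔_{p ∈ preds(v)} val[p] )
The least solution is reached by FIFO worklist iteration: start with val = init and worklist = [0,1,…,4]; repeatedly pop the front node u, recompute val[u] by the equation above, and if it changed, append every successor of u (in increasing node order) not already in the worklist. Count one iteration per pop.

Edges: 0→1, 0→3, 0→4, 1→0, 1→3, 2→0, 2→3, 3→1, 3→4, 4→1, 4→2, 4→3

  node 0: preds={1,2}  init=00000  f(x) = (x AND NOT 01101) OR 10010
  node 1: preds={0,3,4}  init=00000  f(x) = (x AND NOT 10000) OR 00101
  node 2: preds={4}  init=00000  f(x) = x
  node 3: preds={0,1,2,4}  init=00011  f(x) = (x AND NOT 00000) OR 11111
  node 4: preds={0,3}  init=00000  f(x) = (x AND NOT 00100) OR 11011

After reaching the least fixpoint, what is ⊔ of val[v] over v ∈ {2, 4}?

11011

Worklist (10 pops):
  #1 pop 0: in=00000 → 10010 (was 00000); enqueue []
  #2 pop 1: in=10011 → 00111 (was 00000); enqueue [0]
  #3 pop 2: in=00000 → 00000 (no change)
  #4 pop 3: in=10111 → 11111 (was 00011); enqueue [1]
  #5 pop 4: in=11111 → 11011 (was 00000); enqueue [2,3]
  #6 pop 0: in=00111 → 10010 (no change)
  #7 pop 1: in=11111 → 01111 (was 00111); enqueue [0]
  #8 pop 2: in=11011 → 11011 (was 00000); enqueue []
  #9 pop 3: in=11111 → 11111 (no change)
  #10 pop 0: in=11111 → 10010 (no change)

Fixpoint:
  val[0] = 10010
  val[1] = 01111
  val[2] = 11011
  val[3] = 11111
  val[4] = 11011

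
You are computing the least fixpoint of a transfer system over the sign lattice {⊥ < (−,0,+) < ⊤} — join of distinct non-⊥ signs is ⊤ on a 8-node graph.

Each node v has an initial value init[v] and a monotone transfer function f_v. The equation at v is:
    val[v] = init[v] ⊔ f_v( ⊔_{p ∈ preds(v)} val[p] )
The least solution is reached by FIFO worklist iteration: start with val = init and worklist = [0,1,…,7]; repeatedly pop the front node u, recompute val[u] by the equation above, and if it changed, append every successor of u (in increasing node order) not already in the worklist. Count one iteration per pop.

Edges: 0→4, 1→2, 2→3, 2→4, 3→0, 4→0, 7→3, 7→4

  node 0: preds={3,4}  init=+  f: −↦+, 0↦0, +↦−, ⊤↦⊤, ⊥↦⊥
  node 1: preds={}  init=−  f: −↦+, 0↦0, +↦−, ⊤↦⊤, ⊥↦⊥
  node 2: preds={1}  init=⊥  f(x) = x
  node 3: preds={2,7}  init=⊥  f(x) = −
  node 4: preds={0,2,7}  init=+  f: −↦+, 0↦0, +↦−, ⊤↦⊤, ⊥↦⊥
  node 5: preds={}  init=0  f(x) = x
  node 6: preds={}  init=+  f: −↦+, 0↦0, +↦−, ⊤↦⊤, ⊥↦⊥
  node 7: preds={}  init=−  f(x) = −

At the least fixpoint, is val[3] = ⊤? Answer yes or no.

no

Iteration log — 9 steps:
  step 1. node 0  ⊔preds=+  new=⊤  old=+  +wl: 
  step 2. node 1  ⊔preds=⊥  new=−  stable
  step 3. node 2  ⊔preds=−  new=−  old=⊥  +wl: 
  step 4. node 3  ⊔preds=−  new=−  old=⊥  +wl: 0
  step 5. node 4  ⊔preds=⊤  new=⊤  old=+  +wl: 
  step 6. node 5  ⊔preds=⊥  new=0  stable
  step 7. node 6  ⊔preds=⊥  new=+  stable
  step 8. node 7  ⊔preds=⊥  new=−  stable
  step 9. node 0  ⊔preds=⊤  new=⊤  stable

Least fixpoint reached:
  node 0: ⊤
  node 1: −
  node 2: −
  node 3: −
  node 4: ⊤
  node 5: 0
  node 6: +
  node 7: −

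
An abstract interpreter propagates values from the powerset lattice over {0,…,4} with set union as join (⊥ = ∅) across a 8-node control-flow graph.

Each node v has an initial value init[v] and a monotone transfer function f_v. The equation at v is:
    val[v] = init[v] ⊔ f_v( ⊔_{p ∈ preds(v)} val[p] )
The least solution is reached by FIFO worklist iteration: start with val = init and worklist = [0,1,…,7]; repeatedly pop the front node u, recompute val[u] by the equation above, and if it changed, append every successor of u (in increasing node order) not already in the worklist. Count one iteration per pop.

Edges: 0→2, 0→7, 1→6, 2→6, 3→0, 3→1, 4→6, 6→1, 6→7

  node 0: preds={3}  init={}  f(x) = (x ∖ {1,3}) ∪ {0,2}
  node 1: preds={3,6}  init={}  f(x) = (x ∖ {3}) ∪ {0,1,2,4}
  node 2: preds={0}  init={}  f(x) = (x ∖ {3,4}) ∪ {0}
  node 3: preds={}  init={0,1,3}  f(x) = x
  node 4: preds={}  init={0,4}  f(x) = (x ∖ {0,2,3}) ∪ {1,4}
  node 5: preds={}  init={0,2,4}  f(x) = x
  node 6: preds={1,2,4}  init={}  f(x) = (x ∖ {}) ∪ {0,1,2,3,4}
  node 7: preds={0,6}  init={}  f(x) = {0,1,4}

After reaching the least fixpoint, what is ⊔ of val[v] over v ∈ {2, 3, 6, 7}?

{0,1,2,3,4}

Worklist (9 pops):
  #1 pop 0: in={0,1,3} → {0,2} (was {}); enqueue []
  #2 pop 1: in={0,1,3} → {0,1,2,4} (was {}); enqueue []
  #3 pop 2: in={0,2} → {0,2} (was {}); enqueue []
  #4 pop 3: in={} → {0,1,3} (no change)
  #5 pop 4: in={} → {0,1,4} (was {0,4}); enqueue []
  #6 pop 5: in={} → {0,2,4} (no change)
  #7 pop 6: in={0,1,2,4} → {0,1,2,3,4} (was {}); enqueue [1]
  #8 pop 7: in={0,1,2,3,4} → {0,1,4} (was {}); enqueue []
  #9 pop 1: in={0,1,2,3,4} → {0,1,2,4} (no change)

Fixpoint:
  val[0] = {0,2}
  val[1] = {0,1,2,4}
  val[2] = {0,2}
  val[3] = {0,1,3}
  val[4] = {0,1,4}
  val[5] = {0,2,4}
  val[6] = {0,1,2,3,4}
  val[7] = {0,1,4}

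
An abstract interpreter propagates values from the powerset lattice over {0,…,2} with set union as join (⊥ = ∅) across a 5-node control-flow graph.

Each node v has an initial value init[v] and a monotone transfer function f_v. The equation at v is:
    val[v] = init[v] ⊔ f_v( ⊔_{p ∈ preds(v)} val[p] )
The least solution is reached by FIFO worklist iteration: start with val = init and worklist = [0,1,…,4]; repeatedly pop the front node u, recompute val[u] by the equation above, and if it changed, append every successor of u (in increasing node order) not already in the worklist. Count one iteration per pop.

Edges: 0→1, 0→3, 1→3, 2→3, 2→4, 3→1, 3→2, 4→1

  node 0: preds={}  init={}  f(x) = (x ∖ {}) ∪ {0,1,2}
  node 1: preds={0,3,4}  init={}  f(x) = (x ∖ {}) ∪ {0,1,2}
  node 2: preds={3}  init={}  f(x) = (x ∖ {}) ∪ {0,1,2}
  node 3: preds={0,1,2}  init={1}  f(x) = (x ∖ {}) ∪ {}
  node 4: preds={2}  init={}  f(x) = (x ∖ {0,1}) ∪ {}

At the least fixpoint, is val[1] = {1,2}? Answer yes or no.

no

Worklist (7 pops):
  #1 pop 0: in={} → {0,1,2} (was {}); enqueue []
  #2 pop 1: in={0,1,2} → {0,1,2} (was {}); enqueue []
  #3 pop 2: in={1} → {0,1,2} (was {}); enqueue []
  #4 pop 3: in={0,1,2} → {0,1,2} (was {1}); enqueue [1,2]
  #5 pop 4: in={0,1,2} → {2} (was {}); enqueue []
  #6 pop 1: in={0,1,2} → {0,1,2} (no change)
  #7 pop 2: in={0,1,2} → {0,1,2} (no change)

Fixpoint:
  val[0] = {0,1,2}
  val[1] = {0,1,2}
  val[2] = {0,1,2}
  val[3] = {0,1,2}
  val[4] = {2}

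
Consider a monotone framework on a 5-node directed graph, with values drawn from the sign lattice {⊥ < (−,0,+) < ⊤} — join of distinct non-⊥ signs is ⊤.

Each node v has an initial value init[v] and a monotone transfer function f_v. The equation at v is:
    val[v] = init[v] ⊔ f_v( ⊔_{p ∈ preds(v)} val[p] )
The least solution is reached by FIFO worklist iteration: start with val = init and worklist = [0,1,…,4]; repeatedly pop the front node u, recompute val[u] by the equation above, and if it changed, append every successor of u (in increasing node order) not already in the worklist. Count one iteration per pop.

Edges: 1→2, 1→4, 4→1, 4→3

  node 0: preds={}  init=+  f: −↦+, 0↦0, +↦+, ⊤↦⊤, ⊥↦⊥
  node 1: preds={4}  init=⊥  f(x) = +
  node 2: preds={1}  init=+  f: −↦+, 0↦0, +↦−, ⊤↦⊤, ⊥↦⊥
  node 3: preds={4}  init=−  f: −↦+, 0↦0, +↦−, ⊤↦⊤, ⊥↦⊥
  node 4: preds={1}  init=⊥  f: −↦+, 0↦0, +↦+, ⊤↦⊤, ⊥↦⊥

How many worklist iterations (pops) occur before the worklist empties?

7

Iteration log — 7 steps:
  step 1. node 0  ⊔preds=⊥  new=+  stable
  step 2. node 1  ⊔preds=⊥  new=+  old=⊥  +wl: 
  step 3. node 2  ⊔preds=+  new=⊤  old=+  +wl: 
  step 4. node 3  ⊔preds=⊥  new=−  stable
  step 5. node 4  ⊔preds=+  new=+  old=⊥  +wl: 1,3
  step 6. node 1  ⊔preds=+  new=+  stable
  step 7. node 3  ⊔preds=+  new=−  stable

Least fixpoint reached:
  node 0: +
  node 1: +
  node 2: ⊤
  node 3: −
  node 4: +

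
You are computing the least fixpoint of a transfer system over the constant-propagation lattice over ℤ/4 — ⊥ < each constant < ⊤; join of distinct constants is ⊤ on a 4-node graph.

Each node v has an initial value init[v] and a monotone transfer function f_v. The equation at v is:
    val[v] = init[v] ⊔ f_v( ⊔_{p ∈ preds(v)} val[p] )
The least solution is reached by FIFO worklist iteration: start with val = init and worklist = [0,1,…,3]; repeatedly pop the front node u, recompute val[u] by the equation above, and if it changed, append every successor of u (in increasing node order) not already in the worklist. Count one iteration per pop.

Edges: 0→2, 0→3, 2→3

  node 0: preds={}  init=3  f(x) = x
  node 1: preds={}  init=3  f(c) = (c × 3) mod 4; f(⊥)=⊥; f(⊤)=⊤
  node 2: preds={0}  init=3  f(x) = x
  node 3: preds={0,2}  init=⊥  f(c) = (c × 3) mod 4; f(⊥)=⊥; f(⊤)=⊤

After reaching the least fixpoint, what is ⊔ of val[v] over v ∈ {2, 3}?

Trace (4 dequeues):
  [1] u=0 | in ⊥ | out 3 | ==
  [2] u=1 | in ⊥ | out 3 | ==
  [3] u=2 | in 3 | out 3 | ==
  [4] u=3 | in 3 | out 1 | prev ⊥ | push {}

Converged values:
  [0] 3
  [1] 3
  [2] 3
  [3] 1

⊤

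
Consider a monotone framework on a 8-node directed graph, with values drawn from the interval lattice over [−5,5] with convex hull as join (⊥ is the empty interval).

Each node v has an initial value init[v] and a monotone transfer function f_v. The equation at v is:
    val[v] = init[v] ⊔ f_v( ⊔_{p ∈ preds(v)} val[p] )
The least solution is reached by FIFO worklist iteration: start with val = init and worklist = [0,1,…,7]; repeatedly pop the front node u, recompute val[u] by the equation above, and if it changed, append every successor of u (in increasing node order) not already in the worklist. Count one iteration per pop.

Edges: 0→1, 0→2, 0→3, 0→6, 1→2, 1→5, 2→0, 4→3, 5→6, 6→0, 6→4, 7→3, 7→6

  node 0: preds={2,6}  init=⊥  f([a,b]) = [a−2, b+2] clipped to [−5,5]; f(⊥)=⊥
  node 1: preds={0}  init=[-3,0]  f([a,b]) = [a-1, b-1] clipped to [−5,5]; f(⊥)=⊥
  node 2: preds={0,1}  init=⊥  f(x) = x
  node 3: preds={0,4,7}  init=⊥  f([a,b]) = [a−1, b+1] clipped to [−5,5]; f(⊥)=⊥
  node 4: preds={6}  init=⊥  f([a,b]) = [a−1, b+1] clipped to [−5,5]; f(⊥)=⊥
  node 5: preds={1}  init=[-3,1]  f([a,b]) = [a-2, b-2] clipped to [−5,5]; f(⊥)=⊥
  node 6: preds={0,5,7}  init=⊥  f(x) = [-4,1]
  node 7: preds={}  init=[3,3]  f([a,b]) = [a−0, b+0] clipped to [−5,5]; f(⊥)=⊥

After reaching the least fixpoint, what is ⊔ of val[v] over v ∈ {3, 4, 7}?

Iteration log — 23 steps:
  step 1. node 0  ⊔preds=⊥  new=⊥  stable
  step 2. node 1  ⊔preds=⊥  new=[-3,0]  stable
  step 3. node 2  ⊔preds=[-3,0]  new=[-3,0]  old=⊥  +wl: 0
  step 4. node 3  ⊔preds=[3,3]  new=[2,4]  old=⊥  +wl: 
  step 5. node 4  ⊔preds=⊥  new=⊥  stable
  step 6. node 5  ⊔preds=[-3,0]  new=[-5,1]  old=[-3,1]  +wl: 
  step 7. node 6  ⊔preds=[-5,3]  new=[-4,1]  old=⊥  +wl: 4
  step 8. node 7  ⊔preds=⊥  new=[3,3]  stable
  step 9. node 0  ⊔preds=[-4,1]  new=[-5,3]  old=⊥  +wl: 1,2,3,6
  step 10. node 4  ⊔preds=[-4,1]  new=[-5,2]  old=⊥  +wl: 
  step 11. node 1  ⊔preds=[-5,3]  new=[-5,2]  old=[-3,0]  +wl: 5
  step 12. node 2  ⊔preds=[-5,3]  new=[-5,3]  old=[-3,0]  +wl: 0
  step 13. node 3  ⊔preds=[-5,3]  new=[-5,4]  old=[2,4]  +wl: 
  step 14. node 6  ⊔preds=[-5,3]  new=[-4,1]  stable
  step 15. node 5  ⊔preds=[-5,2]  new=[-5,1]  stable
  step 16. node 0  ⊔preds=[-5,3]  new=[-5,5]  old=[-5,3]  +wl: 1,2,3,6
  step 17. node 1  ⊔preds=[-5,5]  new=[-5,4]  old=[-5,2]  +wl: 5
  step 18. node 2  ⊔preds=[-5,5]  new=[-5,5]  old=[-5,3]  +wl: 0
  step 19. node 3  ⊔preds=[-5,5]  new=[-5,5]  old=[-5,4]  +wl: 
  step 20. node 6  ⊔preds=[-5,5]  new=[-4,1]  stable
  step 21. node 5  ⊔preds=[-5,4]  new=[-5,2]  old=[-5,1]  +wl: 6
  step 22. node 0  ⊔preds=[-5,5]  new=[-5,5]  stable
  step 23. node 6  ⊔preds=[-5,5]  new=[-4,1]  stable

Least fixpoint reached:
  node 0: [-5,5]
  node 1: [-5,4]
  node 2: [-5,5]
  node 3: [-5,5]
  node 4: [-5,2]
  node 5: [-5,2]
  node 6: [-4,1]
  node 7: [3,3]

[-5,5]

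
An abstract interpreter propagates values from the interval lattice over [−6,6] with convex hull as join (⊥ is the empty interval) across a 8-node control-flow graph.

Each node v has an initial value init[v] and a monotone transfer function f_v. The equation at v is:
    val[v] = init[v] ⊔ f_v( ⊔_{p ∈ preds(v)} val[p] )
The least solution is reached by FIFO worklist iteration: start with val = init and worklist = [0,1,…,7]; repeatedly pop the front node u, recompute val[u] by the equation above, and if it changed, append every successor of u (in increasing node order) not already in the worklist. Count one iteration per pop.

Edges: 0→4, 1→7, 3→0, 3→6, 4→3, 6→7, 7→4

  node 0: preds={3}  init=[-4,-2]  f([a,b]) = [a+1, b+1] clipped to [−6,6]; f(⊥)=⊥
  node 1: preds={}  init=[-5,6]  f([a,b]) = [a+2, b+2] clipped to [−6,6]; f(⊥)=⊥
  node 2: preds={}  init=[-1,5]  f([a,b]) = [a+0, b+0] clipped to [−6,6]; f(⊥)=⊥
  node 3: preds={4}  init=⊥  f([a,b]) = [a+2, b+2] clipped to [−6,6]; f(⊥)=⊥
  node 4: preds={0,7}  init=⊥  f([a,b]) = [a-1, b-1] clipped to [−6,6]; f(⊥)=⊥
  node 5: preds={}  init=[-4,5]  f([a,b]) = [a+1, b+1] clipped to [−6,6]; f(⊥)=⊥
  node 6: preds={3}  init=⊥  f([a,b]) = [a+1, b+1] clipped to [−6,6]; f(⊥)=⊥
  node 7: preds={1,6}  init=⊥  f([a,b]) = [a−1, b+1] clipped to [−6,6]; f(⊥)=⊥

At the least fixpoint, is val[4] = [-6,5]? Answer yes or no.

Iteration log — 19 steps:
  step 1. node 0  ⊔preds=⊥  new=[-4,-2]  stable
  step 2. node 1  ⊔preds=⊥  new=[-5,6]  stable
  step 3. node 2  ⊔preds=⊥  new=[-1,5]  stable
  step 4. node 3  ⊔preds=⊥  new=⊥  stable
  step 5. node 4  ⊔preds=[-4,-2]  new=[-5,-3]  old=⊥  +wl: 3
  step 6. node 5  ⊔preds=⊥  new=[-4,5]  stable
  step 7. node 6  ⊔preds=⊥  new=⊥  stable
  step 8. node 7  ⊔preds=[-5,6]  new=[-6,6]  old=⊥  +wl: 4
  step 9. node 3  ⊔preds=[-5,-3]  new=[-3,-1]  old=⊥  +wl: 0,6
  step 10. node 4  ⊔preds=[-6,6]  new=[-6,5]  old=[-5,-3]  +wl: 3
  step 11. node 0  ⊔preds=[-3,-1]  new=[-4,0]  old=[-4,-2]  +wl: 4
  step 12. node 6  ⊔preds=[-3,-1]  new=[-2,0]  old=⊥  +wl: 7
  step 13. node 3  ⊔preds=[-6,5]  new=[-4,6]  old=[-3,-1]  +wl: 0,6
  step 14. node 4  ⊔preds=[-6,6]  new=[-6,5]  stable
  step 15. node 7  ⊔preds=[-5,6]  new=[-6,6]  stable
  step 16. node 0  ⊔preds=[-4,6]  new=[-4,6]  old=[-4,0]  +wl: 4
  step 17. node 6  ⊔preds=[-4,6]  new=[-3,6]  old=[-2,0]  +wl: 7
  step 18. node 4  ⊔preds=[-6,6]  new=[-6,5]  stable
  step 19. node 7  ⊔preds=[-5,6]  new=[-6,6]  stable

Least fixpoint reached:
  node 0: [-4,6]
  node 1: [-5,6]
  node 2: [-1,5]
  node 3: [-4,6]
  node 4: [-6,5]
  node 5: [-4,5]
  node 6: [-3,6]
  node 7: [-6,6]

yes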